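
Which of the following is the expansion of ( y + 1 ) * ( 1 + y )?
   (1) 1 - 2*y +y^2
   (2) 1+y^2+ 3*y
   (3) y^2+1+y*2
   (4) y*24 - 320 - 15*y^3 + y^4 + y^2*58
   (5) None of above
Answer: 3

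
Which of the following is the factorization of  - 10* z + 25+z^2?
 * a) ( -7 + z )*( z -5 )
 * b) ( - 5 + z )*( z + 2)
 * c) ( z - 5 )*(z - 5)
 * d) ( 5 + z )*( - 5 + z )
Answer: c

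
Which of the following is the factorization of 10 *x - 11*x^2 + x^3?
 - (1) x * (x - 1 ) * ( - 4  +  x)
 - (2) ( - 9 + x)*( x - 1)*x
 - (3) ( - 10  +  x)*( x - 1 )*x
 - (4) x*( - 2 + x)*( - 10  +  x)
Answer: 3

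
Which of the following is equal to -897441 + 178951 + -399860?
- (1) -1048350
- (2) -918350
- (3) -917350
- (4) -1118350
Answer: 4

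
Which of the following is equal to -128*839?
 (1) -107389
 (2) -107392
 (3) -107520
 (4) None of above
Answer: 2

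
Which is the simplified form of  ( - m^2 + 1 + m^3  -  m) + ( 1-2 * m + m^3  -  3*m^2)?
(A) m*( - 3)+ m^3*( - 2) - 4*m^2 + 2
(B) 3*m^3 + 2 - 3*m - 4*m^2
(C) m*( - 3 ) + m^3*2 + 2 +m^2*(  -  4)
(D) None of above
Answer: C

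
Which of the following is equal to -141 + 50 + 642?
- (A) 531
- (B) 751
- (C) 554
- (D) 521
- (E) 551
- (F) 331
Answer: E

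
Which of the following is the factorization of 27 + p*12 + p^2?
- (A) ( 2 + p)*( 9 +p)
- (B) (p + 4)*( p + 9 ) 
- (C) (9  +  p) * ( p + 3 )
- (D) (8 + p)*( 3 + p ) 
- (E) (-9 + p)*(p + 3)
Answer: C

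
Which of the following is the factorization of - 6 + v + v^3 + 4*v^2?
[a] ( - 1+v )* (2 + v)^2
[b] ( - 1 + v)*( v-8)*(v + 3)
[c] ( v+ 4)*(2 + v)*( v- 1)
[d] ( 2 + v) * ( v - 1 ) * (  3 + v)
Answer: d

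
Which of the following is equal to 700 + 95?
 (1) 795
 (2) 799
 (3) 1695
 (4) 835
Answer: 1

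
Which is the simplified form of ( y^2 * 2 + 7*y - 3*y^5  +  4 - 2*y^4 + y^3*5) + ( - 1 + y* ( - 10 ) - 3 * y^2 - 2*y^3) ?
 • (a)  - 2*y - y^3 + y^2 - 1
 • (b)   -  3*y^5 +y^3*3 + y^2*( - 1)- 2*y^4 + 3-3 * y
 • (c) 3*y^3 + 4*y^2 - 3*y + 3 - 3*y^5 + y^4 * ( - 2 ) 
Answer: b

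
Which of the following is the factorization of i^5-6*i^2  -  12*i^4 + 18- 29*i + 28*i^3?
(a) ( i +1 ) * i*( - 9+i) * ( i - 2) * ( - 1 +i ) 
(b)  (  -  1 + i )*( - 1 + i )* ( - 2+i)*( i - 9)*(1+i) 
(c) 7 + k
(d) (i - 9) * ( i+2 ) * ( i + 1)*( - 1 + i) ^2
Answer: b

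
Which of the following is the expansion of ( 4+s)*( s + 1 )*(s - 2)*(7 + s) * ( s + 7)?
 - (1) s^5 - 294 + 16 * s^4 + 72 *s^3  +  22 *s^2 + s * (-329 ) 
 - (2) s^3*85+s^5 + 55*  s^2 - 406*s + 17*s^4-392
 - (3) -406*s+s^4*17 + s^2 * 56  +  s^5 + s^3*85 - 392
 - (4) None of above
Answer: 2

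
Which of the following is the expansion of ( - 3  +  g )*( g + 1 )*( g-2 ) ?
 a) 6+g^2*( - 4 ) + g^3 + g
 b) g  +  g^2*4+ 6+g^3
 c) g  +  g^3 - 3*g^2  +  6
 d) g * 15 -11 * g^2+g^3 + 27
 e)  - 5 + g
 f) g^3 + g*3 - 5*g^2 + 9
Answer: a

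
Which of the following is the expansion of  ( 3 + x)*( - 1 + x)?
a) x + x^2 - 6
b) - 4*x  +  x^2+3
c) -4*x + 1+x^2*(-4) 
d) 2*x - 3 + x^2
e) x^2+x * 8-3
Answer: d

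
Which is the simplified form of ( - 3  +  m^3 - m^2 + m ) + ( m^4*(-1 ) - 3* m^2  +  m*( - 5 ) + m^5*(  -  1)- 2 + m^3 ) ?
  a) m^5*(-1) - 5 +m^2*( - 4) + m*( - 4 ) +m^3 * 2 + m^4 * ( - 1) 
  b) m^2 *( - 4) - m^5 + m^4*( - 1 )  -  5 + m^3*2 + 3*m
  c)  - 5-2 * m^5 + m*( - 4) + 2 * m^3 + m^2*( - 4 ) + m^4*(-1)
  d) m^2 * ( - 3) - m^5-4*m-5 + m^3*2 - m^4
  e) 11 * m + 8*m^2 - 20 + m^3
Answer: a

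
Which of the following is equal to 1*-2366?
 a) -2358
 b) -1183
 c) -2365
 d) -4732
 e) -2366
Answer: e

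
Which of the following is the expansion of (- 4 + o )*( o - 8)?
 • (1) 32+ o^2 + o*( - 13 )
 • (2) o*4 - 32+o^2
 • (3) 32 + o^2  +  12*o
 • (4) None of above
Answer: 4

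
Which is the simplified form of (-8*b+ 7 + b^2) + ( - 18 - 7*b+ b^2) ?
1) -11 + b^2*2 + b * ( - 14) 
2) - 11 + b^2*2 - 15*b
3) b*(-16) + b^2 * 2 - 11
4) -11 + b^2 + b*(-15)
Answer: 2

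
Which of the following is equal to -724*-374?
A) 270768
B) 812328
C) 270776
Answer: C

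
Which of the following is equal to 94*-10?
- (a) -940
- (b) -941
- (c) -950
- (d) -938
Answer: a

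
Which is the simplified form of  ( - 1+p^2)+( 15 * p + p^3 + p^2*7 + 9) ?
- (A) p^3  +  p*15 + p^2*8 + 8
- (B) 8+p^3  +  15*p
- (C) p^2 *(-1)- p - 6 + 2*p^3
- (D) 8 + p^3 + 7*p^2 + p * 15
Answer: A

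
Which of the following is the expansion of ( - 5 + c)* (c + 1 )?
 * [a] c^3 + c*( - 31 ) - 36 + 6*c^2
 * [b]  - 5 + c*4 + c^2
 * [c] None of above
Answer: c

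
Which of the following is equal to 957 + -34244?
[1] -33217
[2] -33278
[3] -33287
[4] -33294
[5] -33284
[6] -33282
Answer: 3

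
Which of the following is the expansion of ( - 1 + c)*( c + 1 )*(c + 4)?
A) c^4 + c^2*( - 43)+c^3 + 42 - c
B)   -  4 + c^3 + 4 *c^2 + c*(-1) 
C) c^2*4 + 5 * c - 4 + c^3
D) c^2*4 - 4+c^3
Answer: B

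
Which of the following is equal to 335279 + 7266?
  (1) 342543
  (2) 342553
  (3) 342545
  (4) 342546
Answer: 3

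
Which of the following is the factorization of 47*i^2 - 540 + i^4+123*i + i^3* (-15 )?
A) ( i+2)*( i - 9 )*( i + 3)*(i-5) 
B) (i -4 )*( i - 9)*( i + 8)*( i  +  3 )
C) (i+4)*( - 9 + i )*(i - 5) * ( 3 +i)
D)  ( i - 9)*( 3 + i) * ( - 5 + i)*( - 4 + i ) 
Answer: D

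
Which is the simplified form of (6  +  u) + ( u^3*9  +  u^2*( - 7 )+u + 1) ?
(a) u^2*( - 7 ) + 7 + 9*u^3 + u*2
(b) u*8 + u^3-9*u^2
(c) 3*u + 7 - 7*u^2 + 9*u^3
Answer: a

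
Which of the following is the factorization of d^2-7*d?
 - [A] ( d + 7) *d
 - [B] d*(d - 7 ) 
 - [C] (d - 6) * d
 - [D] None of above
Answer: B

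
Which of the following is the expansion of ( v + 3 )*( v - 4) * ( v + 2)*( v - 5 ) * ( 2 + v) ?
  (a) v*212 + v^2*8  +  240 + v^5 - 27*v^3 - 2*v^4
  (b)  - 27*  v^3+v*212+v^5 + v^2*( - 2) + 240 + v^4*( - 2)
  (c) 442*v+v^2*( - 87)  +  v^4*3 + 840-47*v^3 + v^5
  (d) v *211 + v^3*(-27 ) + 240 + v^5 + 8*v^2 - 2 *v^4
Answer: a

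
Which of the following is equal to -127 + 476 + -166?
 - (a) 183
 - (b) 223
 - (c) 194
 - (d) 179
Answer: a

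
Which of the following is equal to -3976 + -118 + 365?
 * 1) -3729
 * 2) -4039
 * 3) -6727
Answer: 1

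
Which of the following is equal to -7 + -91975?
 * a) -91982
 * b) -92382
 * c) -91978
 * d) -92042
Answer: a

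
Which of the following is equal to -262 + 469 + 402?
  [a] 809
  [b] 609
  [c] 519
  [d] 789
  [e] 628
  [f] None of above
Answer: b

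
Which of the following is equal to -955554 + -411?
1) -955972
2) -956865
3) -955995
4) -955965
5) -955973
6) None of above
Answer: 4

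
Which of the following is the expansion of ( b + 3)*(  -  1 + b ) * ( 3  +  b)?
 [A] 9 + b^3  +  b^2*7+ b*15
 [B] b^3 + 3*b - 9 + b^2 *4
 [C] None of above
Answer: C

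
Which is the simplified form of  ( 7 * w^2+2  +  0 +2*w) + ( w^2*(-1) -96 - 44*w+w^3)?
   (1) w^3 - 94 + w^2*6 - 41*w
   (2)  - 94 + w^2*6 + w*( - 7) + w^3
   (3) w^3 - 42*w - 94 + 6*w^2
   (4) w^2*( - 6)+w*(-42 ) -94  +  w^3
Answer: 3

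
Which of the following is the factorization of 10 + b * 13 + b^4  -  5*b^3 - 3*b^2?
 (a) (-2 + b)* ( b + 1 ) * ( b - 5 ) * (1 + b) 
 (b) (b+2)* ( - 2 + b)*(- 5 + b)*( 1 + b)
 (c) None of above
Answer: a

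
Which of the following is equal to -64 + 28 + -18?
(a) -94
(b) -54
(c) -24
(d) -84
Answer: b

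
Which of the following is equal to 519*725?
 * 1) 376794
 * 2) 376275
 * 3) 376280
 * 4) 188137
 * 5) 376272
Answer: 2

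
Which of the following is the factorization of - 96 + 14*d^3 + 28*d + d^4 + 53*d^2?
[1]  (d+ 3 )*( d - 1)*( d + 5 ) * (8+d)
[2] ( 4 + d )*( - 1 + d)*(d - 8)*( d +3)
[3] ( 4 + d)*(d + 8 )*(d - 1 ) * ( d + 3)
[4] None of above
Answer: 3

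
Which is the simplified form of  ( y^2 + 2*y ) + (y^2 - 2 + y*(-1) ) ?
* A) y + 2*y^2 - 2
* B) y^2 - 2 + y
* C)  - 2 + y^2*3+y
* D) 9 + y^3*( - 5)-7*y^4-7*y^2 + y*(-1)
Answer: A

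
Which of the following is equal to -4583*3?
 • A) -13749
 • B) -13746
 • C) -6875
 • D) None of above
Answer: A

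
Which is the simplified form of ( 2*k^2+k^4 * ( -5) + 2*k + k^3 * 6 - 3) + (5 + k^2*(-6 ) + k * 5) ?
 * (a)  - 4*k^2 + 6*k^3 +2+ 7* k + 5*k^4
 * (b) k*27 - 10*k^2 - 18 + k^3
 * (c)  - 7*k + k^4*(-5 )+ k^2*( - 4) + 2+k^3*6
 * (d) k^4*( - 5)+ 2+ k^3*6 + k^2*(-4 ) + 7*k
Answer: d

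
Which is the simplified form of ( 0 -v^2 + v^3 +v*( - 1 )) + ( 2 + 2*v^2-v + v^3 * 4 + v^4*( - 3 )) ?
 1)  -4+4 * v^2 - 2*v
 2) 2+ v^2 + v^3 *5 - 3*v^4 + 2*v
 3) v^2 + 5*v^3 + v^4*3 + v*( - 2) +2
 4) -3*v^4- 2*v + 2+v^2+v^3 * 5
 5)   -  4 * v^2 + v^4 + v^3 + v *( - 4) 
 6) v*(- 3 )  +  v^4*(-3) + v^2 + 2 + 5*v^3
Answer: 4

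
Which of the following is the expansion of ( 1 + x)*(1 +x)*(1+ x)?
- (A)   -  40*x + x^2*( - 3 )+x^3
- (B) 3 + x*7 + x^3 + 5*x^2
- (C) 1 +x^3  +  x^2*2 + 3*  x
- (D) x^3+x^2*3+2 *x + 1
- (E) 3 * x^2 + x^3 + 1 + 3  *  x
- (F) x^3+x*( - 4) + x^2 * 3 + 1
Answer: E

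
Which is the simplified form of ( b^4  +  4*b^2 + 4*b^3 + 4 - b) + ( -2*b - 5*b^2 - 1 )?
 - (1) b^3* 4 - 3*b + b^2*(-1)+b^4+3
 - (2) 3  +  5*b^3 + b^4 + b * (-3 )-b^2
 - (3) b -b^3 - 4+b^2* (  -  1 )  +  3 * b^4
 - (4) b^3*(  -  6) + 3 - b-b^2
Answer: 1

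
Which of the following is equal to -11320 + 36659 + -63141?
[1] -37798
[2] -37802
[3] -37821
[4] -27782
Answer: 2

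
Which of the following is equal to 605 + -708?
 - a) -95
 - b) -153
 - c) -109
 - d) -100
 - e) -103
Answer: e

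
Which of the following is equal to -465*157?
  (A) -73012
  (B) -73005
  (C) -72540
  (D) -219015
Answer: B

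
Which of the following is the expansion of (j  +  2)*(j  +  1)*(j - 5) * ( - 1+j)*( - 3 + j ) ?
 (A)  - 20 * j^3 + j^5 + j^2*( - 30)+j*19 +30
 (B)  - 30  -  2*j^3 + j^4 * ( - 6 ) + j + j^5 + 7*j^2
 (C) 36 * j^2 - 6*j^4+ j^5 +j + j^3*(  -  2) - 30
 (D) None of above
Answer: C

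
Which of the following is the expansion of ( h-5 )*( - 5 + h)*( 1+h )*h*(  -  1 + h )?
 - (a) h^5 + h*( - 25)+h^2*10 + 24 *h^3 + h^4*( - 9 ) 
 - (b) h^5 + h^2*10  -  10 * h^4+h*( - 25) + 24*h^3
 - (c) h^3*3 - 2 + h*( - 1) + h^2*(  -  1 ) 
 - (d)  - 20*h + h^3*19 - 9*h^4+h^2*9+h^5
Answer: b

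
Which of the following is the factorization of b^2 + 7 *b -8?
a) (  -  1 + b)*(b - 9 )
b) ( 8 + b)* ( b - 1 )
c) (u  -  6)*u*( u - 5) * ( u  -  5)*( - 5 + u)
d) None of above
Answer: b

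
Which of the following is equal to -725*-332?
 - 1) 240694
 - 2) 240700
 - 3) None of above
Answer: 2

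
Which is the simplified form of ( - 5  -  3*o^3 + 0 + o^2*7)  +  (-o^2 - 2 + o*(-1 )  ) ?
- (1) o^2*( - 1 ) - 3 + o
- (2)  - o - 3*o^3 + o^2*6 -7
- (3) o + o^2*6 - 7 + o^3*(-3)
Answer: 2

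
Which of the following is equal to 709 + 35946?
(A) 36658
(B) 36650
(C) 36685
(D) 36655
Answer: D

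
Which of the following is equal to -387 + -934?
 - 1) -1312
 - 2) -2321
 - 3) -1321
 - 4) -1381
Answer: 3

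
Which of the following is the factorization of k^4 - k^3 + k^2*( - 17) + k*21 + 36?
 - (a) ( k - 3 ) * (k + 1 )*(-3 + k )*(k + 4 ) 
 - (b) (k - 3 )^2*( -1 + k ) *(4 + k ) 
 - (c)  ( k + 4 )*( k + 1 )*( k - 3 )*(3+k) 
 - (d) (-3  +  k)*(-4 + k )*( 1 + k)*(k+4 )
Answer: a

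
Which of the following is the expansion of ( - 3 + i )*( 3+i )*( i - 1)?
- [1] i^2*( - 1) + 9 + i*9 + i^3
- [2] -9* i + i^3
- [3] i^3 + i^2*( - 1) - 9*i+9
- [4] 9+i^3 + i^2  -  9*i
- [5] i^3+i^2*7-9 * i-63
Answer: 3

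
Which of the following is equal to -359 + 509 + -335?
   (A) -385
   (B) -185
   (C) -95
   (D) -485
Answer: B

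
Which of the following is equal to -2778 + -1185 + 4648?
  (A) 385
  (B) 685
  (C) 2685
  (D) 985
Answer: B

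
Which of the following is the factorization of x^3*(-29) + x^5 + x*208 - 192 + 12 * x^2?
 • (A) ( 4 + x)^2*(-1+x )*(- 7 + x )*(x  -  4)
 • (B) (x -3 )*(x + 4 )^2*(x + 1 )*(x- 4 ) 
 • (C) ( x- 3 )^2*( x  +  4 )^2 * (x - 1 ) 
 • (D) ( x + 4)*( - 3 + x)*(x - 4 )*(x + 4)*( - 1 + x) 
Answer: D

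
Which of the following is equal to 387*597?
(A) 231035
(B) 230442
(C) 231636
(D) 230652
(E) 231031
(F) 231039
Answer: F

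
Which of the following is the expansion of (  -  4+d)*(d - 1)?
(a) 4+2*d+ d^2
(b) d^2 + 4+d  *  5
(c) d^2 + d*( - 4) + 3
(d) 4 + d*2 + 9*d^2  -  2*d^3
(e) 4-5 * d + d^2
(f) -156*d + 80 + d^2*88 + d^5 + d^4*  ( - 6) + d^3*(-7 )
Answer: e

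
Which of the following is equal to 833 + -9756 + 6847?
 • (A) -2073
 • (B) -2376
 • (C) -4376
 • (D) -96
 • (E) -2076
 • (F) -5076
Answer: E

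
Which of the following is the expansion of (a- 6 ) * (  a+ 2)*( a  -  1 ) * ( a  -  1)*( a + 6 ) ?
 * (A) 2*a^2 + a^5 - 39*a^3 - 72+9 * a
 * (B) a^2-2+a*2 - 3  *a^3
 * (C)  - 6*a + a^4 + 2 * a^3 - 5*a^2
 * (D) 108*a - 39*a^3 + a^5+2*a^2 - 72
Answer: D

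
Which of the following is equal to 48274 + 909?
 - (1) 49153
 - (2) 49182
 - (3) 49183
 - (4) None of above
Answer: 3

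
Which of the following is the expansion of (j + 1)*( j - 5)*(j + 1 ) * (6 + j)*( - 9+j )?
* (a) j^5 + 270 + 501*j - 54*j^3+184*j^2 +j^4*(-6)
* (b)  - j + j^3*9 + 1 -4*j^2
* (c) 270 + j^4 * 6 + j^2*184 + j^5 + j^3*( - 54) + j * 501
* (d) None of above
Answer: a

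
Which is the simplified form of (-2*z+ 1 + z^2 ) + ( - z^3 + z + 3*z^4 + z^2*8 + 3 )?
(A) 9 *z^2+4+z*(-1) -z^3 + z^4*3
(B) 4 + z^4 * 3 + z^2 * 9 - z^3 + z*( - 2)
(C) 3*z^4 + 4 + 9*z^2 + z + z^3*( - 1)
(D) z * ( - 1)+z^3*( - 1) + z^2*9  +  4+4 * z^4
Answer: A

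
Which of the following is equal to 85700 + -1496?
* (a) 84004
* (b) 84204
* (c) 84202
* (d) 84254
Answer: b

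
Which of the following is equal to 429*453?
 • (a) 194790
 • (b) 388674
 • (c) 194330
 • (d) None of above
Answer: d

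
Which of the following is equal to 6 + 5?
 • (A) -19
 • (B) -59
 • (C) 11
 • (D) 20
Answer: C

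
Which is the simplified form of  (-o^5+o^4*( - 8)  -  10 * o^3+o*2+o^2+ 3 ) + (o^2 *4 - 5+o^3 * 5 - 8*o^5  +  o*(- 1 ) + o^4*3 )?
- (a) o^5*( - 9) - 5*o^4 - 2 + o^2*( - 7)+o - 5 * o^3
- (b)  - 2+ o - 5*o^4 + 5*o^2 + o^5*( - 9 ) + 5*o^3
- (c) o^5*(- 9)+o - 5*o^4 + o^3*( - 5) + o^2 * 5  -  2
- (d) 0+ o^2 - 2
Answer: c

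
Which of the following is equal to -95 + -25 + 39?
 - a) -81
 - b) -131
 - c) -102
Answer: a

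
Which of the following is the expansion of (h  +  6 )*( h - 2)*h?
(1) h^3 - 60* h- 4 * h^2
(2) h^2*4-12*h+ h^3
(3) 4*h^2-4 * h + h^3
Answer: 2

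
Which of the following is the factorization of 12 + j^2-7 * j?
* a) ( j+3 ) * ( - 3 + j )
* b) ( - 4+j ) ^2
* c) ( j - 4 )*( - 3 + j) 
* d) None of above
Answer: c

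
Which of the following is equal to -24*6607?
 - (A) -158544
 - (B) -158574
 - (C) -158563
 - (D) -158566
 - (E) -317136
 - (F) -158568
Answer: F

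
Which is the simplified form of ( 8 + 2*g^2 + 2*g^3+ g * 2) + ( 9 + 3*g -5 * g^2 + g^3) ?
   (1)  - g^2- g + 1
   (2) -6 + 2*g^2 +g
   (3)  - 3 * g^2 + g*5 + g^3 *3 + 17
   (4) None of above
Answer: 3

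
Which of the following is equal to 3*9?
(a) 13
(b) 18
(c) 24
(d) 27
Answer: d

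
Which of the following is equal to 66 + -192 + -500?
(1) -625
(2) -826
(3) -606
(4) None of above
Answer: 4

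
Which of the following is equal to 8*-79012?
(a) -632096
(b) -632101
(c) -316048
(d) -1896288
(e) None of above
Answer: a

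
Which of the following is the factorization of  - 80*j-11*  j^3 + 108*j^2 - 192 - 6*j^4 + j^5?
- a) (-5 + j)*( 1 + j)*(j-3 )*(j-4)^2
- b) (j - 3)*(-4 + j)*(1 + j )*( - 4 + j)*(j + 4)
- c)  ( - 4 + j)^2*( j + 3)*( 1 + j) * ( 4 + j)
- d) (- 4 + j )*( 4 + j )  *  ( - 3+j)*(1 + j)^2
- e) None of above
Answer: b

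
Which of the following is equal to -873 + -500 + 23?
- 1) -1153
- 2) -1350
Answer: 2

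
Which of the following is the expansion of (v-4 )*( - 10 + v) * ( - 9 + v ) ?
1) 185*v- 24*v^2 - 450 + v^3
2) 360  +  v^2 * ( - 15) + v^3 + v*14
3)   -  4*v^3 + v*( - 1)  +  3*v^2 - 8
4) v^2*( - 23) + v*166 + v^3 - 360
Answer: 4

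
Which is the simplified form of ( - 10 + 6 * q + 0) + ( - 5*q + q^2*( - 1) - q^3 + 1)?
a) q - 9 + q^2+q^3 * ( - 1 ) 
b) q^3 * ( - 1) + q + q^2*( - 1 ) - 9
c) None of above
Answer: b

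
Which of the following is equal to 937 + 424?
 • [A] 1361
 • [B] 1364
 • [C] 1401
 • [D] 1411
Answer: A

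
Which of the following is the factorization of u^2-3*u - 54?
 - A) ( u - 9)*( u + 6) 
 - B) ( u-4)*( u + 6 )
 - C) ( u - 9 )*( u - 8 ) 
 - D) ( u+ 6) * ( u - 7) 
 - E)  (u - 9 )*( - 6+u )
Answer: A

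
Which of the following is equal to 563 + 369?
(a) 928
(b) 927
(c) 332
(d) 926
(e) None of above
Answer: e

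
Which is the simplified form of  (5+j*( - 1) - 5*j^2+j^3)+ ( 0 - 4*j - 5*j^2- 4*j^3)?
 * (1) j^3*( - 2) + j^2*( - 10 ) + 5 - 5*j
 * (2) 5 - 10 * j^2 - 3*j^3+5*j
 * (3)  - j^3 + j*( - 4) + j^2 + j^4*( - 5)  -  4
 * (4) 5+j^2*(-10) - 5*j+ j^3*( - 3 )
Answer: 4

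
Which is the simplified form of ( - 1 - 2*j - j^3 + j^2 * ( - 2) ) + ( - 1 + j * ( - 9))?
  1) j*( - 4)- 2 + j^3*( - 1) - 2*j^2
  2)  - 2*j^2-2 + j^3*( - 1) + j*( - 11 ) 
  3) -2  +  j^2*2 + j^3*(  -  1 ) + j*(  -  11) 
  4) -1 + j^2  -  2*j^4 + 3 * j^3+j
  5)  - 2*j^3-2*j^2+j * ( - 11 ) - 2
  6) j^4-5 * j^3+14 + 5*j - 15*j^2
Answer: 2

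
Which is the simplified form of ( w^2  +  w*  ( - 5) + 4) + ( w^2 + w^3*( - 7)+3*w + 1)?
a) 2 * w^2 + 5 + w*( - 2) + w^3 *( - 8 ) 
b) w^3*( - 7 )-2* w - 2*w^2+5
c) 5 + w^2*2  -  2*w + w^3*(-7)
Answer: c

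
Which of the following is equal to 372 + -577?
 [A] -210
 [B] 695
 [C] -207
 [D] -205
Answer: D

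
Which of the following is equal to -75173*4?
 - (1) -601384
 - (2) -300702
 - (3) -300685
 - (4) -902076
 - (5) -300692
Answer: 5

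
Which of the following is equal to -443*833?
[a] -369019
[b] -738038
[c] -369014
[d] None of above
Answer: a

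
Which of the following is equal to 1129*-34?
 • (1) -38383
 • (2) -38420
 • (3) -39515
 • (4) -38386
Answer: 4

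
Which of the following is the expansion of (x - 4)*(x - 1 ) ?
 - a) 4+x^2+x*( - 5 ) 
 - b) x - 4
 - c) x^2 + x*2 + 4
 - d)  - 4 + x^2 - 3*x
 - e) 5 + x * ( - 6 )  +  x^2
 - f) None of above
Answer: a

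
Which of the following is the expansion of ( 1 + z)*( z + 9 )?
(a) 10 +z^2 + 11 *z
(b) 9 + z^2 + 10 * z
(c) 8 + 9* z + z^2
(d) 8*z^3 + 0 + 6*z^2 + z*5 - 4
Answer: b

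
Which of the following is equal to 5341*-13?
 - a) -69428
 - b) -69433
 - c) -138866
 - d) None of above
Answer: b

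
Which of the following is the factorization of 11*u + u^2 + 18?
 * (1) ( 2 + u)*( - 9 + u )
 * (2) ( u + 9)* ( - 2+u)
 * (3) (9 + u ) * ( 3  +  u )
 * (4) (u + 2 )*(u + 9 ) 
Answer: 4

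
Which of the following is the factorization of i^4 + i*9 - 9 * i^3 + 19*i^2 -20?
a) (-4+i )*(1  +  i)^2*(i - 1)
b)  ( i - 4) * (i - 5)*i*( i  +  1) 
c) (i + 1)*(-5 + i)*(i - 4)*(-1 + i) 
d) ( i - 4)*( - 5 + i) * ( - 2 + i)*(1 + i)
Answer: c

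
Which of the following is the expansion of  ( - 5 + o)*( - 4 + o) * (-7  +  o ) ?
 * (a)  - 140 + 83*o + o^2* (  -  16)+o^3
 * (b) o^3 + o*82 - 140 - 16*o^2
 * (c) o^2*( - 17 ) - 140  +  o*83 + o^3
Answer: a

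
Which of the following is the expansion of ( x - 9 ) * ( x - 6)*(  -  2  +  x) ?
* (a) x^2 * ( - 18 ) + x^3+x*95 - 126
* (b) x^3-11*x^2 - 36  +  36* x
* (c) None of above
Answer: c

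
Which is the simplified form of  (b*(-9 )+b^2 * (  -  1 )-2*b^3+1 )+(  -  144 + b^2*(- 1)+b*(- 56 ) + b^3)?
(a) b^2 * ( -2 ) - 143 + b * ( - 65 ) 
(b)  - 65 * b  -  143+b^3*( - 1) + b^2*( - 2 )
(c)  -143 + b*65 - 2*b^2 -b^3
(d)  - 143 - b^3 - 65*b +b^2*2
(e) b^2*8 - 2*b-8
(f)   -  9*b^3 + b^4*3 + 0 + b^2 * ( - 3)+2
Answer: b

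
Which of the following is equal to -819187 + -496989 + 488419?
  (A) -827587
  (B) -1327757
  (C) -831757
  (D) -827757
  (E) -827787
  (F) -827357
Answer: D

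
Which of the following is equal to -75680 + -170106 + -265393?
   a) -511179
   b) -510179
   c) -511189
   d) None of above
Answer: a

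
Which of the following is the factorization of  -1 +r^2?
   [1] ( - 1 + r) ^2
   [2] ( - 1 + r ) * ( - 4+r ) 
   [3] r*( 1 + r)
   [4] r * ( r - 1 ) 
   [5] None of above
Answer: 5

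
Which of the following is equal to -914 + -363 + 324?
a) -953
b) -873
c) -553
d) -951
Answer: a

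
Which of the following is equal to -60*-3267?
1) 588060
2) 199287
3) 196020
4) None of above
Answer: 3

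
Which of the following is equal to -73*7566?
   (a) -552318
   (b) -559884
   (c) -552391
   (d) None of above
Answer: a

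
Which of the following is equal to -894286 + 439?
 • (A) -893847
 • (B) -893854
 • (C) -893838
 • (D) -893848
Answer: A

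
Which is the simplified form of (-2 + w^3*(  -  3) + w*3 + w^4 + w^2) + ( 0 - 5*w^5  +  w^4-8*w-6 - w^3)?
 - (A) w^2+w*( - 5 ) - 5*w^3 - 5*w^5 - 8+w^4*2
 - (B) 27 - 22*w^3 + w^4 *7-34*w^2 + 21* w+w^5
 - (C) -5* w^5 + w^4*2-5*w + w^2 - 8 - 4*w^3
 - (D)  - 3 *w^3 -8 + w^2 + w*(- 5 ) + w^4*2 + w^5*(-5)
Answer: C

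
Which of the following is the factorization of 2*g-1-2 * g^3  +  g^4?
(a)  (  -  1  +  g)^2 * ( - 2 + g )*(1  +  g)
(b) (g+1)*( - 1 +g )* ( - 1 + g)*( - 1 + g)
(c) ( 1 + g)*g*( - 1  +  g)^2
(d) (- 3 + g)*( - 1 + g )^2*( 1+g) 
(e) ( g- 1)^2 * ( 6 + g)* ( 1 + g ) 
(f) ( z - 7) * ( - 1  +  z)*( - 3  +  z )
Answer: b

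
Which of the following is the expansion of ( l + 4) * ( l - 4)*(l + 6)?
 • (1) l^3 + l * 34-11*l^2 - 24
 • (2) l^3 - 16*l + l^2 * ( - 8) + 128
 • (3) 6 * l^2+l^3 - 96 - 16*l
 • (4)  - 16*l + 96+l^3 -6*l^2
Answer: 3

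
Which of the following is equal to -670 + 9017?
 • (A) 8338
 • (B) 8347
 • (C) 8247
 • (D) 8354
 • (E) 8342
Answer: B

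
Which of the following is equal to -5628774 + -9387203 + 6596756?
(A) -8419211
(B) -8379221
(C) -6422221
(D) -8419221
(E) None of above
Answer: D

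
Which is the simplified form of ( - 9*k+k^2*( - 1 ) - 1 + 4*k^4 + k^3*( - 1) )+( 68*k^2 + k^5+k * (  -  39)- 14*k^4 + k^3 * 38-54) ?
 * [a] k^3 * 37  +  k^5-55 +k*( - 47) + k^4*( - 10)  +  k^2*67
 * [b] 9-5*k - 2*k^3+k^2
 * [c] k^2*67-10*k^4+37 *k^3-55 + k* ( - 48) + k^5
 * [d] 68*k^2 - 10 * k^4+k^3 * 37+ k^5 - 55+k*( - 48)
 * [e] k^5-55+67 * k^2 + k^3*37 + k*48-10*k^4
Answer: c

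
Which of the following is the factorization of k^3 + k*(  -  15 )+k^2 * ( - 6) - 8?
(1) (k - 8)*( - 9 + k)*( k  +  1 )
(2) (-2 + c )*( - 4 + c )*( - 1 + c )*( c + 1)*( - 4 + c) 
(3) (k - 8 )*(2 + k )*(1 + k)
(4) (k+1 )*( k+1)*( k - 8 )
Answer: 4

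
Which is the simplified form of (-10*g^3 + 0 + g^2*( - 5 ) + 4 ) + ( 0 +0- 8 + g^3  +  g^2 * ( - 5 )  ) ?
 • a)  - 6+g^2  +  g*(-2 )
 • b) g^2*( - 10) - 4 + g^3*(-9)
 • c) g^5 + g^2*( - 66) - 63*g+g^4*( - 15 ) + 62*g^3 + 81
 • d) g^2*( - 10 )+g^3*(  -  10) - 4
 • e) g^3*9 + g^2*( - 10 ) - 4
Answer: b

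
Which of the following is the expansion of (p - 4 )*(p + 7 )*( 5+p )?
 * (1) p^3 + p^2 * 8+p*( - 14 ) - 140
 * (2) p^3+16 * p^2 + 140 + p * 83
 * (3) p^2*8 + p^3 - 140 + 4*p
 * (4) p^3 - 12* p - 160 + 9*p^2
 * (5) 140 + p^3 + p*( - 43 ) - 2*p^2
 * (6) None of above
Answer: 6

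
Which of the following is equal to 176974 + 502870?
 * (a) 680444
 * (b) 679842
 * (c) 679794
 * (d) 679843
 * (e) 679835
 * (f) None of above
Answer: f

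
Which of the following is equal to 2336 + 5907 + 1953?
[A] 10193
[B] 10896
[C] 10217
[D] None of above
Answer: D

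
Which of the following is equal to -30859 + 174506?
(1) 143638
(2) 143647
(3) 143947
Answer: 2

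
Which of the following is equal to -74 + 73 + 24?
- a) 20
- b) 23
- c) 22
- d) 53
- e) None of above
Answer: b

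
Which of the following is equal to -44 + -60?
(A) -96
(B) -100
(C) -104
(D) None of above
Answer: C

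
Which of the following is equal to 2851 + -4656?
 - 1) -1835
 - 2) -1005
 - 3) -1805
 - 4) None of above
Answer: 3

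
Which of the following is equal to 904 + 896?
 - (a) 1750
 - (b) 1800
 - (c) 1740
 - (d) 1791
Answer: b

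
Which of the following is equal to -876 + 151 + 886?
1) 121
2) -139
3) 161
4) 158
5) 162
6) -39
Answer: 3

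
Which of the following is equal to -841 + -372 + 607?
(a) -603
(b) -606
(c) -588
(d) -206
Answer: b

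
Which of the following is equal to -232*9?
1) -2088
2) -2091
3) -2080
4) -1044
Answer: 1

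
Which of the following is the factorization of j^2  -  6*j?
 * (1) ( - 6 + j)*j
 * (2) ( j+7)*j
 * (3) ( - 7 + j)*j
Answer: 1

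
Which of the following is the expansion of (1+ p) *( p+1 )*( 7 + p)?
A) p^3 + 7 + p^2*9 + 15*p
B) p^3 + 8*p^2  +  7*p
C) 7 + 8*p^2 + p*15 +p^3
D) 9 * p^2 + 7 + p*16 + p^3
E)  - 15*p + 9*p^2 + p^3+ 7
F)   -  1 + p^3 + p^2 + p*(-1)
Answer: A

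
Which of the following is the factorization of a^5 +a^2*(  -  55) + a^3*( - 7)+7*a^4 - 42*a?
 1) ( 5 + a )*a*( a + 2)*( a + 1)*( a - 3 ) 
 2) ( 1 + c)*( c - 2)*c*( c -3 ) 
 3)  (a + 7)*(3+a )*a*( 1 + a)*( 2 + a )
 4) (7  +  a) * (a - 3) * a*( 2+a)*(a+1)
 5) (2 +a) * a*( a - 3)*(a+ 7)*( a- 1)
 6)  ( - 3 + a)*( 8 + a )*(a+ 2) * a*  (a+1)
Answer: 4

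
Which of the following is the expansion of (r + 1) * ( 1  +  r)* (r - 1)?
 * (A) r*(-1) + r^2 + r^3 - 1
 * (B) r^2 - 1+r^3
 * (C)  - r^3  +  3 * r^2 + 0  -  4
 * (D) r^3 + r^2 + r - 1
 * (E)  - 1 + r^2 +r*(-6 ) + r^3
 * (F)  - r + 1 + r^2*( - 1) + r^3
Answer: A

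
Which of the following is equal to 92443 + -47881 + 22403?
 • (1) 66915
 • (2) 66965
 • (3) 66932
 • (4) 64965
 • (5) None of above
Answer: 2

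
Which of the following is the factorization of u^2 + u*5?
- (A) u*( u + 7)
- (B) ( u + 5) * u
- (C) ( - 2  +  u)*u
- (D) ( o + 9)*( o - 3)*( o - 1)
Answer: B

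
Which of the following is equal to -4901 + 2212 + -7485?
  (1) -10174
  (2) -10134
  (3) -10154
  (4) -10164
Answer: 1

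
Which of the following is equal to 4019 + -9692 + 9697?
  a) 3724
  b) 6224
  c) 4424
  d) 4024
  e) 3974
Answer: d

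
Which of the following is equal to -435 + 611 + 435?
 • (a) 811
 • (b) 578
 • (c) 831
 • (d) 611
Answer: d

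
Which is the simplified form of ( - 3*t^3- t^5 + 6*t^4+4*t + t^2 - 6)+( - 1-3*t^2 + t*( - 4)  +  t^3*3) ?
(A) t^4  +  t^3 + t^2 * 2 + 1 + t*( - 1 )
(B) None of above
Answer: B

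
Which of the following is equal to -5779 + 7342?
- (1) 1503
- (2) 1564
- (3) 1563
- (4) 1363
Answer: 3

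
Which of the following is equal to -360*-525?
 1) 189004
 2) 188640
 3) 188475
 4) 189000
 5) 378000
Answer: 4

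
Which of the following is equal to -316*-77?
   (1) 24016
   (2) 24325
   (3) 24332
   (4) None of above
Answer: 3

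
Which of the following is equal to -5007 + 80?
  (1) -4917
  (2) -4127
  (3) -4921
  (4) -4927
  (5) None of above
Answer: 4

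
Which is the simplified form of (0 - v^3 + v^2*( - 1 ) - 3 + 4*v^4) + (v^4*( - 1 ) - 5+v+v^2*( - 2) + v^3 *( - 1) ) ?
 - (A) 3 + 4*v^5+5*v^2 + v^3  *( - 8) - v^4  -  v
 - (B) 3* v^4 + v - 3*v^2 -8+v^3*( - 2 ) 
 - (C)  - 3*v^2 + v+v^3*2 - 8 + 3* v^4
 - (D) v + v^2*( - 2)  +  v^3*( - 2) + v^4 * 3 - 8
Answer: B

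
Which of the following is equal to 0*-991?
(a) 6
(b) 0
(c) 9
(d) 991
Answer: b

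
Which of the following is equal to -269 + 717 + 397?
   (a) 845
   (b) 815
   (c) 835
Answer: a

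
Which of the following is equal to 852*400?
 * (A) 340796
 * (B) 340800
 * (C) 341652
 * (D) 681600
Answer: B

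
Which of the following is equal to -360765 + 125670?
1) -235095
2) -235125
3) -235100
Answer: 1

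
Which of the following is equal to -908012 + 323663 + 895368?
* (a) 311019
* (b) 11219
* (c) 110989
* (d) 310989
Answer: a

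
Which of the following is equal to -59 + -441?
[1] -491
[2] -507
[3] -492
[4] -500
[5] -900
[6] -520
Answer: 4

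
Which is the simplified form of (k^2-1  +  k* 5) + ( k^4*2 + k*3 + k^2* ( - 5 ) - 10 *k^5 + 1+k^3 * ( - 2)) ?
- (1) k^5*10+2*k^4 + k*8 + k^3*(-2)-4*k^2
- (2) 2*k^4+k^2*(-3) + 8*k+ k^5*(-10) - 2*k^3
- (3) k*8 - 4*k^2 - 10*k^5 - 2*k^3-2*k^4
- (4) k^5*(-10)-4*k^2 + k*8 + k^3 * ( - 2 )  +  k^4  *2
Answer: 4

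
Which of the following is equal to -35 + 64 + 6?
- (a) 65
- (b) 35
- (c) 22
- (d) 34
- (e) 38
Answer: b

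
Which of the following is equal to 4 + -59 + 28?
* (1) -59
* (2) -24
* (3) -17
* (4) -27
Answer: 4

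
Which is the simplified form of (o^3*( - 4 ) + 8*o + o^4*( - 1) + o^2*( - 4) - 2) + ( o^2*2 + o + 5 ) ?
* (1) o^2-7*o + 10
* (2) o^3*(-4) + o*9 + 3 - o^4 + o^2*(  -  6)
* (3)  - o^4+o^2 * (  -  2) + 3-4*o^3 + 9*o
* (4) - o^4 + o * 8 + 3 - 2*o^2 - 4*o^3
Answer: 3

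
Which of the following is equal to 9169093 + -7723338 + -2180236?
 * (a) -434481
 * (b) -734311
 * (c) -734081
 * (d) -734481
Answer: d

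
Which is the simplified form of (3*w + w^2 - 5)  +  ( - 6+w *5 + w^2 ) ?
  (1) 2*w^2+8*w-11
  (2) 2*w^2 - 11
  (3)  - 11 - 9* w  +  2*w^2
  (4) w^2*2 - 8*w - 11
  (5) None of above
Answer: 1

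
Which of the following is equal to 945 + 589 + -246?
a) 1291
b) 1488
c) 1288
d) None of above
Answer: c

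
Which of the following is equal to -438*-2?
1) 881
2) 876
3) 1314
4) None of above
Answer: 2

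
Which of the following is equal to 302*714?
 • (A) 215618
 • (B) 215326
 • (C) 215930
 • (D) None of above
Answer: D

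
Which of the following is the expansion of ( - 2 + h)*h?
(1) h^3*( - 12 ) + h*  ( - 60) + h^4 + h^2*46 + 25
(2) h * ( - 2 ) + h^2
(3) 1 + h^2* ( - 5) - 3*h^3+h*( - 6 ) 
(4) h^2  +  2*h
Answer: 2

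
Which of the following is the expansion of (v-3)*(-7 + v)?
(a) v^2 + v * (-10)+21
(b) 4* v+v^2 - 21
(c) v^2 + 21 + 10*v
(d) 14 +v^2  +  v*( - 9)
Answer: a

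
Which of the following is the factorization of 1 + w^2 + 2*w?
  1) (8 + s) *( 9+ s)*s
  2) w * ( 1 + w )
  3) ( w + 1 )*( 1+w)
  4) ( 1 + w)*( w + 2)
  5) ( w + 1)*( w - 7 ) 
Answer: 3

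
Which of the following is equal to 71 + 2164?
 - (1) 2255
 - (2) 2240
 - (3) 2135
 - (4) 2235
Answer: 4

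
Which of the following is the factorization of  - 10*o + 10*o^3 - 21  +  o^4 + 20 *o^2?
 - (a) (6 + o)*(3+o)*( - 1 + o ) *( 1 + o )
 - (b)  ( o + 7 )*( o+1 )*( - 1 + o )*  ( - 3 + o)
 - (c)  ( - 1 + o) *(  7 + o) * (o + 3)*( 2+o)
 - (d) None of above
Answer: d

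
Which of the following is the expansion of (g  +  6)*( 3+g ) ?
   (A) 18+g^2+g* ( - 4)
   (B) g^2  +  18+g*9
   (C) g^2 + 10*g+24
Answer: B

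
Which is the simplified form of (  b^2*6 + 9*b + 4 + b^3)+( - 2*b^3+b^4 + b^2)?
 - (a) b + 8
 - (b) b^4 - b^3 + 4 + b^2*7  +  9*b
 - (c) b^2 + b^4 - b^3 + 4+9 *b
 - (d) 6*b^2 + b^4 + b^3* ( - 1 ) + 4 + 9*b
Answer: b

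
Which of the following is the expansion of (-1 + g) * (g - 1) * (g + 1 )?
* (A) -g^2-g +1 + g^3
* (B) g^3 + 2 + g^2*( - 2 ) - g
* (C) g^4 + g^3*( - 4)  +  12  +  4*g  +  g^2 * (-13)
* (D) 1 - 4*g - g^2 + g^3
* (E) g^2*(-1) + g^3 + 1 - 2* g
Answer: A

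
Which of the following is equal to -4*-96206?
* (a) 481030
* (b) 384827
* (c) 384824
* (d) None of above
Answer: c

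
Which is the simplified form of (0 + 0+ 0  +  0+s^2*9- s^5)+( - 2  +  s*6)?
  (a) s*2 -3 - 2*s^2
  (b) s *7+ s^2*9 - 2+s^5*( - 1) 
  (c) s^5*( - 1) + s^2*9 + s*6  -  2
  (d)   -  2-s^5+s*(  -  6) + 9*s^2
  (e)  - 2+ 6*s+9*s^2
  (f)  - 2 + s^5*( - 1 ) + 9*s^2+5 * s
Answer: c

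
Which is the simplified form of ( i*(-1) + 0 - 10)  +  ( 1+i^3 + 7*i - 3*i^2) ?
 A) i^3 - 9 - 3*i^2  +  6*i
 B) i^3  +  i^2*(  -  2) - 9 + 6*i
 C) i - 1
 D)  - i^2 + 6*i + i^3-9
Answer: A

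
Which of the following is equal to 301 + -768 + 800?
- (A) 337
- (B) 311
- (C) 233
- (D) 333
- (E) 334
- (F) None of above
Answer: D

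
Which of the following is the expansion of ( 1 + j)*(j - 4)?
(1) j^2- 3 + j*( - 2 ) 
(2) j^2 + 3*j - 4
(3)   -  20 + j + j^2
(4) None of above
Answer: 4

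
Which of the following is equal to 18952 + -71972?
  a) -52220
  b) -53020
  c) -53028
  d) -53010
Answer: b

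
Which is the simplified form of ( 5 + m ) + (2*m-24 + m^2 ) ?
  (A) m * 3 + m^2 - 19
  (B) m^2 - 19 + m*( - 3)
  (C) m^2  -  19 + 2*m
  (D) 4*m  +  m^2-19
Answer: A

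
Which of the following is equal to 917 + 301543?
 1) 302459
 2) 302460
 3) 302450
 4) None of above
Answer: 2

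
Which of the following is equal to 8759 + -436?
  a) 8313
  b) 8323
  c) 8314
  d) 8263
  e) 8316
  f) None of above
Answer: b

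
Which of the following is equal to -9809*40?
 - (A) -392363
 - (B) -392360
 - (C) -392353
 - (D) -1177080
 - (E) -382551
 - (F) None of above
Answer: B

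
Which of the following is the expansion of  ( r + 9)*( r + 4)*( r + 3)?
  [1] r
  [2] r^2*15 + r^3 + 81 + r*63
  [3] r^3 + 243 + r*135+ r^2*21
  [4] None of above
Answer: 4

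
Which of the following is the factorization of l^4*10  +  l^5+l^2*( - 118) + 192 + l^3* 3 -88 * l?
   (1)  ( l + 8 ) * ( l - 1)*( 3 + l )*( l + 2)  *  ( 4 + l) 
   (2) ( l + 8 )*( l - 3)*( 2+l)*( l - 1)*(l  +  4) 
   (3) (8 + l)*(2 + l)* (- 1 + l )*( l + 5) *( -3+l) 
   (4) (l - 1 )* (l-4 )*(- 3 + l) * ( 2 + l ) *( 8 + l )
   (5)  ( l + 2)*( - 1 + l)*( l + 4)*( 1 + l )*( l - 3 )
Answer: 2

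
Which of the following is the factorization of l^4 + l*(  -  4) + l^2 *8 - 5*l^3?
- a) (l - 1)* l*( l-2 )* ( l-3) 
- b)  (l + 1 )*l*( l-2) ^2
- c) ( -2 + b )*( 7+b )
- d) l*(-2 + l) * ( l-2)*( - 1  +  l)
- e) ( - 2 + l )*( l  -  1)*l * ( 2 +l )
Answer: d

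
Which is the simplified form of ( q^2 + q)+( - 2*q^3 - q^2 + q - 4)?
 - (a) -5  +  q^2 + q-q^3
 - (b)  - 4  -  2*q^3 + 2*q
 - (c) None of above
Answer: b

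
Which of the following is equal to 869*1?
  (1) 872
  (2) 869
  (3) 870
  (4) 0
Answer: 2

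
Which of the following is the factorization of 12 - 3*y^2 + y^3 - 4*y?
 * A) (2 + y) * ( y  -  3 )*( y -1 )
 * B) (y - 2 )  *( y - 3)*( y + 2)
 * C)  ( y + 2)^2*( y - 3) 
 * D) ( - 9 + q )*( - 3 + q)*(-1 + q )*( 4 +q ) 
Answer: B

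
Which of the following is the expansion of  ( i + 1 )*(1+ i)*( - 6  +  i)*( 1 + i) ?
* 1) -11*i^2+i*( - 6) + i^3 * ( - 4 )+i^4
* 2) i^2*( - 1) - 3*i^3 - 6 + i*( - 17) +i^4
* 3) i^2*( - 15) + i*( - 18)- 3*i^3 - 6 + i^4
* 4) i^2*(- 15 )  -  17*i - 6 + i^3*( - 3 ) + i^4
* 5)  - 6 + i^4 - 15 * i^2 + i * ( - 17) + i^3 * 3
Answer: 4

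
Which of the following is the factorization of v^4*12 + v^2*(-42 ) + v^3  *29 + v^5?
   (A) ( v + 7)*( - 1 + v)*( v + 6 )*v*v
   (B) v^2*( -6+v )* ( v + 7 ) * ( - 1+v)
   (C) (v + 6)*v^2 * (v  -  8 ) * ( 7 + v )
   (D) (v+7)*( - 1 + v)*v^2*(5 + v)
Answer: A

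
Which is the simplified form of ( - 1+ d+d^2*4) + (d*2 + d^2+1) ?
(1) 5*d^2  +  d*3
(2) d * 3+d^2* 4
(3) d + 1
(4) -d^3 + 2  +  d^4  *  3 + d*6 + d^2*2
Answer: 1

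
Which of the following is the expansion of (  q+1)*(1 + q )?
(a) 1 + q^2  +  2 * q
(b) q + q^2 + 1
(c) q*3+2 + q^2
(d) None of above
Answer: a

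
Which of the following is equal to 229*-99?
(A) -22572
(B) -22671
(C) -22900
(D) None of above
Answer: B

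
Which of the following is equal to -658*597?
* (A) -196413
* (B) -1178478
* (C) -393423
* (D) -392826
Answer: D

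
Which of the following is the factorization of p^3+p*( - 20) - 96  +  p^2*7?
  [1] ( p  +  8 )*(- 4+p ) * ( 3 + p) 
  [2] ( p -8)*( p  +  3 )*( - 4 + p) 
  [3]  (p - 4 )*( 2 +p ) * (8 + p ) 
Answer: 1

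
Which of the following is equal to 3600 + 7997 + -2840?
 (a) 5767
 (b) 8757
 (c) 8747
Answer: b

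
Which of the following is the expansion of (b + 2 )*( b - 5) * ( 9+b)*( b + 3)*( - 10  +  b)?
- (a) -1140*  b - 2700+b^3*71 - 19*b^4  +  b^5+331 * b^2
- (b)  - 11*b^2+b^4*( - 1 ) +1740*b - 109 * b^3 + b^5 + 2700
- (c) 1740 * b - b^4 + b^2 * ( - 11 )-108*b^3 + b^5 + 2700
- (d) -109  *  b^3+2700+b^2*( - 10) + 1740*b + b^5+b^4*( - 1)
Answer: b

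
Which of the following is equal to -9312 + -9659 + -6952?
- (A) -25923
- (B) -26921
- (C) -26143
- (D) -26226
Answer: A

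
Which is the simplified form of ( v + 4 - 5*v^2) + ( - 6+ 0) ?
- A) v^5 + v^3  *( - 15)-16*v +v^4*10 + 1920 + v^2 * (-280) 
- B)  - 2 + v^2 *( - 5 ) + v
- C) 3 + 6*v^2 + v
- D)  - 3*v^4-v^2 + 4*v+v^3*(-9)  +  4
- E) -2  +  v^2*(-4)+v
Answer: B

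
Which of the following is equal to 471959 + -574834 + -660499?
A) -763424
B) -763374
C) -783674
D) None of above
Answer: B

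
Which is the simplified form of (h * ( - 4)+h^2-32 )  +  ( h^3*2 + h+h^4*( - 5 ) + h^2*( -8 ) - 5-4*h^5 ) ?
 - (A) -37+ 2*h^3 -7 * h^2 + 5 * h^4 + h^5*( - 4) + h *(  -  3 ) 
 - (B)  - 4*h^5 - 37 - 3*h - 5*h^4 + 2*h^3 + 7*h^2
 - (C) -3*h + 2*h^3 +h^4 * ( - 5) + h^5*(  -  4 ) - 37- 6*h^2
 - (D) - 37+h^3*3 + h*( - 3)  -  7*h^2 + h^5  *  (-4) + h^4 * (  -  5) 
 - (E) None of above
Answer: E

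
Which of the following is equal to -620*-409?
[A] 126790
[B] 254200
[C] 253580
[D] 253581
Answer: C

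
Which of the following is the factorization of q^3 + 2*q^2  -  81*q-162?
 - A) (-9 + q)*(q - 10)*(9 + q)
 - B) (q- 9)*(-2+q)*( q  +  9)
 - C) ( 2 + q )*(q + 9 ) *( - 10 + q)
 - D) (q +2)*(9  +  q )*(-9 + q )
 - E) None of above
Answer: D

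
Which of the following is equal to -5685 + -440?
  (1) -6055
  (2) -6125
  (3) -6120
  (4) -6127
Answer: 2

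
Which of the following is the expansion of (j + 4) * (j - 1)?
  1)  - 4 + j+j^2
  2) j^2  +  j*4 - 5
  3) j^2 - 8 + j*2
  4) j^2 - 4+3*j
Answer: 4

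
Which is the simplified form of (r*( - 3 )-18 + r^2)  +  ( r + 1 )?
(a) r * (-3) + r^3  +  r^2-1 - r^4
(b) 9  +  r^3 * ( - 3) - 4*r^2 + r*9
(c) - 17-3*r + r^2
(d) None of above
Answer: d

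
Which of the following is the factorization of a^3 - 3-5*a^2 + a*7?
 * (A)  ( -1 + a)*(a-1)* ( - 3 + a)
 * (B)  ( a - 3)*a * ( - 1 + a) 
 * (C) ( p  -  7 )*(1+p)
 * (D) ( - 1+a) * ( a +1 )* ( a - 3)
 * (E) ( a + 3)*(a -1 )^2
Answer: A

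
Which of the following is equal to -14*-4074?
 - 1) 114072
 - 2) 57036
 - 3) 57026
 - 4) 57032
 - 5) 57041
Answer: 2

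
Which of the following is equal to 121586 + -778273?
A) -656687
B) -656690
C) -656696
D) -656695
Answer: A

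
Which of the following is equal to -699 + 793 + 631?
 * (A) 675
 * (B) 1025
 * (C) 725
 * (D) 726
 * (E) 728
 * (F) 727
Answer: C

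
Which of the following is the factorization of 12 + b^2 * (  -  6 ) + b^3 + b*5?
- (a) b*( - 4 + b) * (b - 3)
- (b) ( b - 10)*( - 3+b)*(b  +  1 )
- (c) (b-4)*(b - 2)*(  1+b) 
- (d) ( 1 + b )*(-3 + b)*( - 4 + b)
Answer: d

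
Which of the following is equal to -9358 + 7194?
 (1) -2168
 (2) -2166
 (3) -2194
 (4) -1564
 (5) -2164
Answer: 5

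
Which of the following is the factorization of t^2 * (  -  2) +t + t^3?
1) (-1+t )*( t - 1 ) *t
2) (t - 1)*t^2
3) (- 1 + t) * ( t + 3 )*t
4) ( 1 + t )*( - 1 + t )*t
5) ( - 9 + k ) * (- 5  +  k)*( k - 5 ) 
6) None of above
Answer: 1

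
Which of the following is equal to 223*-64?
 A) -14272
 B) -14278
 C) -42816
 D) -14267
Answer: A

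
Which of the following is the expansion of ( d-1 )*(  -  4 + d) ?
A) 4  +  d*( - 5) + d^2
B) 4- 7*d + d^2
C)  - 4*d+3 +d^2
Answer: A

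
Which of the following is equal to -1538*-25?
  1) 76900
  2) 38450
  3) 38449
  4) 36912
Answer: 2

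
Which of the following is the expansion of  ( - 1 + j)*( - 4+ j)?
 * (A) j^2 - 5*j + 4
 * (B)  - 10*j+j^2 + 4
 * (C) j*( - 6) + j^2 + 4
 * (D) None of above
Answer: A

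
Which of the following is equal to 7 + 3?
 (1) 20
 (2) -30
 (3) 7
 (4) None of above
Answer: 4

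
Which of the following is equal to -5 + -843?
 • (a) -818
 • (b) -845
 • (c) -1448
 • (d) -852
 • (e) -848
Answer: e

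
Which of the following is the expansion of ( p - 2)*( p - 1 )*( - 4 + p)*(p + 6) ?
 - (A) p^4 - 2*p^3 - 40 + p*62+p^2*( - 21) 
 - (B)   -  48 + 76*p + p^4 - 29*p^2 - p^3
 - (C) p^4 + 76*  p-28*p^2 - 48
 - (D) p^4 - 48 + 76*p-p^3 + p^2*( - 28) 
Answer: D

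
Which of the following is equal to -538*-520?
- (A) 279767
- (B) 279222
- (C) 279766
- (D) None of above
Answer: D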